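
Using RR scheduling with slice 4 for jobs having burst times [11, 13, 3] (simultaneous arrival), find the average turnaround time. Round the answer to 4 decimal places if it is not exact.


Time quantum = 4
Execution trace:
  J1 runs 4 units, time = 4
  J2 runs 4 units, time = 8
  J3 runs 3 units, time = 11
  J1 runs 4 units, time = 15
  J2 runs 4 units, time = 19
  J1 runs 3 units, time = 22
  J2 runs 4 units, time = 26
  J2 runs 1 units, time = 27
Finish times: [22, 27, 11]
Average turnaround = 60/3 = 20.0

20.0


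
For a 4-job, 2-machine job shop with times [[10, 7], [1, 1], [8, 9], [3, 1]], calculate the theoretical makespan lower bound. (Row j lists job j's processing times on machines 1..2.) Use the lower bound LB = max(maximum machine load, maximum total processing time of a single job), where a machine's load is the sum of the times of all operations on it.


Machine loads:
  Machine 1: 10 + 1 + 8 + 3 = 22
  Machine 2: 7 + 1 + 9 + 1 = 18
Max machine load = 22
Job totals:
  Job 1: 17
  Job 2: 2
  Job 3: 17
  Job 4: 4
Max job total = 17
Lower bound = max(22, 17) = 22

22


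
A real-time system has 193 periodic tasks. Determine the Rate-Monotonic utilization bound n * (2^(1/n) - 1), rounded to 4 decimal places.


Compute 2^(1/193) = 1.0035978931
Subtract 1: 1.0035978931 - 1 = 0.0035978931
Multiply by n: 193 * 0.0035978931 = 0.6943933683
Round to 4 dp: 0.6944

0.6944


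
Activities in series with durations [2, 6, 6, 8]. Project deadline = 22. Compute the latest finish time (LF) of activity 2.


LF(activity 2) = deadline - sum of successor durations
Successors: activities 3 through 4 with durations [6, 8]
Sum of successor durations = 14
LF = 22 - 14 = 8

8


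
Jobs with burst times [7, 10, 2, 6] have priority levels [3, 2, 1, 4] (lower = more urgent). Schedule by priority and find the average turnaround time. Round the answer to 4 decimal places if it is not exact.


Sort by priority (ascending = highest first):
Order: [(1, 2), (2, 10), (3, 7), (4, 6)]
Completion times:
  Priority 1, burst=2, C=2
  Priority 2, burst=10, C=12
  Priority 3, burst=7, C=19
  Priority 4, burst=6, C=25
Average turnaround = 58/4 = 14.5

14.5


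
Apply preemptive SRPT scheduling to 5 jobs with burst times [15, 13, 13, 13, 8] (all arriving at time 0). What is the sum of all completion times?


Since all jobs arrive at t=0, SRPT equals SPT ordering.
SPT order: [8, 13, 13, 13, 15]
Completion times:
  Job 1: p=8, C=8
  Job 2: p=13, C=21
  Job 3: p=13, C=34
  Job 4: p=13, C=47
  Job 5: p=15, C=62
Total completion time = 8 + 21 + 34 + 47 + 62 = 172

172


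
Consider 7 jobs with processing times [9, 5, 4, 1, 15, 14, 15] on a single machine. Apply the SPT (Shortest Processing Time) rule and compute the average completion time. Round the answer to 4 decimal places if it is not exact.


Sort jobs by processing time (SPT order): [1, 4, 5, 9, 14, 15, 15]
Compute completion times sequentially:
  Job 1: processing = 1, completes at 1
  Job 2: processing = 4, completes at 5
  Job 3: processing = 5, completes at 10
  Job 4: processing = 9, completes at 19
  Job 5: processing = 14, completes at 33
  Job 6: processing = 15, completes at 48
  Job 7: processing = 15, completes at 63
Sum of completion times = 179
Average completion time = 179/7 = 25.5714

25.5714


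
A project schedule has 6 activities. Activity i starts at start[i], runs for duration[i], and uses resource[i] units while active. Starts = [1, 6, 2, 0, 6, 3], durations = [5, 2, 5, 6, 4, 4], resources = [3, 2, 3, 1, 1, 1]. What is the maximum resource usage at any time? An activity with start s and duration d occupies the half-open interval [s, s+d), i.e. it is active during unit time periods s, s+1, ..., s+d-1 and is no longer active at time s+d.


Each activity i is active on [start_i, start_i + duration_i).
Compute total resource usage per time slot:
  t=0: active resources = [1], total = 1
  t=1: active resources = [3, 1], total = 4
  t=2: active resources = [3, 3, 1], total = 7
  t=3: active resources = [3, 3, 1, 1], total = 8
  t=4: active resources = [3, 3, 1, 1], total = 8
  t=5: active resources = [3, 3, 1, 1], total = 8
  t=6: active resources = [2, 3, 1, 1], total = 7
  t=7: active resources = [2, 1], total = 3
  t=8: active resources = [1], total = 1
  t=9: active resources = [1], total = 1
Peak resource demand = 8

8


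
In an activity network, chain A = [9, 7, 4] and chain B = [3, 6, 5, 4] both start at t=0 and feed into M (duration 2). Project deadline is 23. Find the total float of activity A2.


Forward pass: ES(A2) = sum of predecessors on chain A = 9
EF = ES + duration = 9 + 7 = 16
Backward pass: LF(M) = deadline = 23; LS(M) = 23 - 2 = 21
LF(A2) = LS(M) - sum(successors on chain A) = 21 - 4 = 17
LS = LF - duration = 17 - 7 = 10
Total float = LS - ES = 10 - 9 = 1

1


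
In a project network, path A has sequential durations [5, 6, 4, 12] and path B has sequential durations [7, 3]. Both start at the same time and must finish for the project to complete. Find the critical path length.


Path A total = 5 + 6 + 4 + 12 = 27
Path B total = 7 + 3 = 10
Critical path = longest path = max(27, 10) = 27

27


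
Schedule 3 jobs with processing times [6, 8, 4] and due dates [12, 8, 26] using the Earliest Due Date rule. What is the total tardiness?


Sort by due date (EDD order): [(8, 8), (6, 12), (4, 26)]
Compute completion times and tardiness:
  Job 1: p=8, d=8, C=8, tardiness=max(0,8-8)=0
  Job 2: p=6, d=12, C=14, tardiness=max(0,14-12)=2
  Job 3: p=4, d=26, C=18, tardiness=max(0,18-26)=0
Total tardiness = 2

2


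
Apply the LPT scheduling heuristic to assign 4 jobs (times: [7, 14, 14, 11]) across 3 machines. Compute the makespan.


Sort jobs in decreasing order (LPT): [14, 14, 11, 7]
Assign each job to the least loaded machine:
  Machine 1: jobs [14], load = 14
  Machine 2: jobs [14], load = 14
  Machine 3: jobs [11, 7], load = 18
Makespan = max load = 18

18


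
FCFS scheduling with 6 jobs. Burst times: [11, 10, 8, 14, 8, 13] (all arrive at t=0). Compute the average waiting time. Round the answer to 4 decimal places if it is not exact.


FCFS order (as given): [11, 10, 8, 14, 8, 13]
Waiting times:
  Job 1: wait = 0
  Job 2: wait = 11
  Job 3: wait = 21
  Job 4: wait = 29
  Job 5: wait = 43
  Job 6: wait = 51
Sum of waiting times = 155
Average waiting time = 155/6 = 25.8333

25.8333


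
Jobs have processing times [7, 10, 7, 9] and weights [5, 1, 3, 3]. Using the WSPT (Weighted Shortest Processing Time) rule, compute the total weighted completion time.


Compute p/w ratios and sort ascending (WSPT): [(7, 5), (7, 3), (9, 3), (10, 1)]
Compute weighted completion times:
  Job (p=7,w=5): C=7, w*C=5*7=35
  Job (p=7,w=3): C=14, w*C=3*14=42
  Job (p=9,w=3): C=23, w*C=3*23=69
  Job (p=10,w=1): C=33, w*C=1*33=33
Total weighted completion time = 179

179


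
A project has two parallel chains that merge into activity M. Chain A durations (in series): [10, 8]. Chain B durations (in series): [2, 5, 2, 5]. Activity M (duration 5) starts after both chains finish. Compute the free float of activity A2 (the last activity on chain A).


ES(A2) = sum of predecessors on chain A = 10
EF(A2) = ES + duration = 10 + 8 = 18
Successor of A2 is M. ES(M) = max(sum(A), sum(B)) = max(18, 14) = 18
Free float = ES(successor) - EF(current) = 18 - 18 = 0

0


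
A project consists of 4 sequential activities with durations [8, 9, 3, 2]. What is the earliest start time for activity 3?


Activity 3 starts after activities 1 through 2 complete.
Predecessor durations: [8, 9]
ES = 8 + 9 = 17

17


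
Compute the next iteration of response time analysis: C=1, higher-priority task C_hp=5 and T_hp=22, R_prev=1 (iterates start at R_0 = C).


R_next = C + ceil(R_prev / T_hp) * C_hp
ceil(1 / 22) = ceil(0.0455) = 1
Interference = 1 * 5 = 5
R_next = 1 + 5 = 6

6


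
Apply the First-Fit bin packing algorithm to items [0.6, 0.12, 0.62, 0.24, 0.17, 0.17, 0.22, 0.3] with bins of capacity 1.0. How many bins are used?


Place items sequentially using First-Fit:
  Item 0.6 -> new Bin 1
  Item 0.12 -> Bin 1 (now 0.72)
  Item 0.62 -> new Bin 2
  Item 0.24 -> Bin 1 (now 0.96)
  Item 0.17 -> Bin 2 (now 0.79)
  Item 0.17 -> Bin 2 (now 0.96)
  Item 0.22 -> new Bin 3
  Item 0.3 -> Bin 3 (now 0.52)
Total bins used = 3

3


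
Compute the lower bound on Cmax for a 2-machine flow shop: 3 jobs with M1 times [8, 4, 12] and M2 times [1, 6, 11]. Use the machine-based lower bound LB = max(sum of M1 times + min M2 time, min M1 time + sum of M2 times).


LB1 = sum(M1 times) + min(M2 times) = 24 + 1 = 25
LB2 = min(M1 times) + sum(M2 times) = 4 + 18 = 22
Lower bound = max(LB1, LB2) = max(25, 22) = 25

25


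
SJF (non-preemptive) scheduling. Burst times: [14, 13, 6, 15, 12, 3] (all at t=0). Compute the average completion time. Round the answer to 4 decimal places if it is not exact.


SJF order (ascending): [3, 6, 12, 13, 14, 15]
Completion times:
  Job 1: burst=3, C=3
  Job 2: burst=6, C=9
  Job 3: burst=12, C=21
  Job 4: burst=13, C=34
  Job 5: burst=14, C=48
  Job 6: burst=15, C=63
Average completion = 178/6 = 29.6667

29.6667


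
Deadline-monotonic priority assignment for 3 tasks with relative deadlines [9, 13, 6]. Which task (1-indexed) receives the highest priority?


Sort tasks by relative deadline (ascending):
  Task 3: deadline = 6
  Task 1: deadline = 9
  Task 2: deadline = 13
Priority order (highest first): [3, 1, 2]
Highest priority task = 3

3


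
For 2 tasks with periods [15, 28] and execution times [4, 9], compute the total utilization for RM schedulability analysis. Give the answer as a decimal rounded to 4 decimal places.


Compute individual utilizations (exact fractions):
  Task 1: C/T = 4/15 (approx. 0.2667)
  Task 2: C/T = 9/28 (approx. 0.3214)
Total utilization U = 4/15 + 9/28 = 247/420
Rounded to 4 decimal places: U = 0.5881
RM (Liu & Layland) bound for 2 tasks = 0.828427; compare with U = 247/420 (approx. 0.588095)
U <= bound, so schedulable by RM sufficient condition.

0.5881


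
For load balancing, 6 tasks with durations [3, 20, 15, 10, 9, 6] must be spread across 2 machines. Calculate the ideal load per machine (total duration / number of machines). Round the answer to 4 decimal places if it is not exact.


Total processing time = 3 + 20 + 15 + 10 + 9 + 6 = 63
Number of machines = 2
Ideal balanced load = 63 / 2 = 31.5

31.5


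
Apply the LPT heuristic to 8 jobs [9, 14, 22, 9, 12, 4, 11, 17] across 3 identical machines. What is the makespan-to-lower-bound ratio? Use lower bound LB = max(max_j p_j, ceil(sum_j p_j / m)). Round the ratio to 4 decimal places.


LPT order: [22, 17, 14, 12, 11, 9, 9, 4]
Machine loads after assignment: [31, 32, 35]
LPT makespan = 35
Lower bound = max(max_job, ceil(total/3)) = max(22, 33) = 33
Ratio = 35 / 33 = 1.0606

1.0606


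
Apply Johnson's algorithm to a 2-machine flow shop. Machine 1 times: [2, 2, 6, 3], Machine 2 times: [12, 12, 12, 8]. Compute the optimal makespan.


Apply Johnson's rule:
  Group 1 (a <= b): [(1, 2, 12), (2, 2, 12), (4, 3, 8), (3, 6, 12)]
  Group 2 (a > b): []
Optimal job order: [1, 2, 4, 3]
Schedule:
  Job 1: M1 done at 2, M2 done at 14
  Job 2: M1 done at 4, M2 done at 26
  Job 4: M1 done at 7, M2 done at 34
  Job 3: M1 done at 13, M2 done at 46
Makespan = 46

46


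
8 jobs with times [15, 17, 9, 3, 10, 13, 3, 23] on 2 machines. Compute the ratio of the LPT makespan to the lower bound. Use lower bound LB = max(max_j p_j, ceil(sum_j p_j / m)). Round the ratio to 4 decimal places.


LPT order: [23, 17, 15, 13, 10, 9, 3, 3]
Machine loads after assignment: [48, 45]
LPT makespan = 48
Lower bound = max(max_job, ceil(total/2)) = max(23, 47) = 47
Ratio = 48 / 47 = 1.0213

1.0213


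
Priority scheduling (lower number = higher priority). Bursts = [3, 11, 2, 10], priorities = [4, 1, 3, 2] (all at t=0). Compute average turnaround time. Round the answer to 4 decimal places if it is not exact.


Sort by priority (ascending = highest first):
Order: [(1, 11), (2, 10), (3, 2), (4, 3)]
Completion times:
  Priority 1, burst=11, C=11
  Priority 2, burst=10, C=21
  Priority 3, burst=2, C=23
  Priority 4, burst=3, C=26
Average turnaround = 81/4 = 20.25

20.25


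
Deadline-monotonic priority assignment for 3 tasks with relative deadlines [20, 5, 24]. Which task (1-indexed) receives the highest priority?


Sort tasks by relative deadline (ascending):
  Task 2: deadline = 5
  Task 1: deadline = 20
  Task 3: deadline = 24
Priority order (highest first): [2, 1, 3]
Highest priority task = 2

2


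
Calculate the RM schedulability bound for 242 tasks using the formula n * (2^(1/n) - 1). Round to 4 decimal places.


Compute 2^(1/242) = 1.0028683504
Subtract 1: 1.0028683504 - 1 = 0.0028683504
Multiply by n: 242 * 0.0028683504 = 0.6941407968
Round to 4 dp: 0.6941

0.6941


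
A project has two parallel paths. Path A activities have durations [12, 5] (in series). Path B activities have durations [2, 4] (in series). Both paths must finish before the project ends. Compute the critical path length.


Path A total = 12 + 5 = 17
Path B total = 2 + 4 = 6
Critical path = longest path = max(17, 6) = 17

17


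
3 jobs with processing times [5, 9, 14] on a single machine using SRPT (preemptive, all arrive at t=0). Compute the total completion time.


Since all jobs arrive at t=0, SRPT equals SPT ordering.
SPT order: [5, 9, 14]
Completion times:
  Job 1: p=5, C=5
  Job 2: p=9, C=14
  Job 3: p=14, C=28
Total completion time = 5 + 14 + 28 = 47

47


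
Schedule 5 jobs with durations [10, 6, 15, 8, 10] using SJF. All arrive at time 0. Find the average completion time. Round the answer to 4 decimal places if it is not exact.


SJF order (ascending): [6, 8, 10, 10, 15]
Completion times:
  Job 1: burst=6, C=6
  Job 2: burst=8, C=14
  Job 3: burst=10, C=24
  Job 4: burst=10, C=34
  Job 5: burst=15, C=49
Average completion = 127/5 = 25.4

25.4


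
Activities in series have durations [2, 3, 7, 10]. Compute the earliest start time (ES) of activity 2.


Activity 2 starts after activities 1 through 1 complete.
Predecessor durations: [2]
ES = 2 = 2

2


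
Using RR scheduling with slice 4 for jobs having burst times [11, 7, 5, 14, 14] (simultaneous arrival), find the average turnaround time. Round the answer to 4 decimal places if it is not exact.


Time quantum = 4
Execution trace:
  J1 runs 4 units, time = 4
  J2 runs 4 units, time = 8
  J3 runs 4 units, time = 12
  J4 runs 4 units, time = 16
  J5 runs 4 units, time = 20
  J1 runs 4 units, time = 24
  J2 runs 3 units, time = 27
  J3 runs 1 units, time = 28
  J4 runs 4 units, time = 32
  J5 runs 4 units, time = 36
  J1 runs 3 units, time = 39
  J4 runs 4 units, time = 43
  J5 runs 4 units, time = 47
  J4 runs 2 units, time = 49
  J5 runs 2 units, time = 51
Finish times: [39, 27, 28, 49, 51]
Average turnaround = 194/5 = 38.8

38.8


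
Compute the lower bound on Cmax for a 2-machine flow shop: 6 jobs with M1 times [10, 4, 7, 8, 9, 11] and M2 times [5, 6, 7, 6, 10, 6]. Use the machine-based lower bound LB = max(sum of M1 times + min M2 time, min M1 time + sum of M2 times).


LB1 = sum(M1 times) + min(M2 times) = 49 + 5 = 54
LB2 = min(M1 times) + sum(M2 times) = 4 + 40 = 44
Lower bound = max(LB1, LB2) = max(54, 44) = 54

54


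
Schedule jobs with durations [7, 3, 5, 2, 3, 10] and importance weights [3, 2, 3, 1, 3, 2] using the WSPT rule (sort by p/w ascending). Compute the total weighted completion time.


Compute p/w ratios and sort ascending (WSPT): [(3, 3), (3, 2), (5, 3), (2, 1), (7, 3), (10, 2)]
Compute weighted completion times:
  Job (p=3,w=3): C=3, w*C=3*3=9
  Job (p=3,w=2): C=6, w*C=2*6=12
  Job (p=5,w=3): C=11, w*C=3*11=33
  Job (p=2,w=1): C=13, w*C=1*13=13
  Job (p=7,w=3): C=20, w*C=3*20=60
  Job (p=10,w=2): C=30, w*C=2*30=60
Total weighted completion time = 187

187


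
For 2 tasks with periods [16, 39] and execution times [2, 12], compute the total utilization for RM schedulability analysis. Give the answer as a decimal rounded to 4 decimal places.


Compute individual utilizations (exact fractions):
  Task 1: C/T = 2/16 = 1/8 (approx. 0.125)
  Task 2: C/T = 12/39 = 4/13 (approx. 0.3077)
Total utilization U = 1/8 + 4/13 = 45/104
Rounded to 4 decimal places: U = 0.4327
RM (Liu & Layland) bound for 2 tasks = 0.828427; compare with U = 45/104 (approx. 0.432692)
U <= bound, so schedulable by RM sufficient condition.

0.4327


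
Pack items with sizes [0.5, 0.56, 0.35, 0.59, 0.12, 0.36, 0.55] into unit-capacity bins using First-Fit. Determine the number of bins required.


Place items sequentially using First-Fit:
  Item 0.5 -> new Bin 1
  Item 0.56 -> new Bin 2
  Item 0.35 -> Bin 1 (now 0.85)
  Item 0.59 -> new Bin 3
  Item 0.12 -> Bin 1 (now 0.97)
  Item 0.36 -> Bin 2 (now 0.92)
  Item 0.55 -> new Bin 4
Total bins used = 4

4


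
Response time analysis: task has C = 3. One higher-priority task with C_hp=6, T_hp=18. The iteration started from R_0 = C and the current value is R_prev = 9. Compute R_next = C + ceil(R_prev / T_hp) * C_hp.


R_next = C + ceil(R_prev / T_hp) * C_hp
ceil(9 / 18) = ceil(0.5) = 1
Interference = 1 * 6 = 6
R_next = 3 + 6 = 9
R_next = R_prev, so the iteration has converged (response time = 9).

9


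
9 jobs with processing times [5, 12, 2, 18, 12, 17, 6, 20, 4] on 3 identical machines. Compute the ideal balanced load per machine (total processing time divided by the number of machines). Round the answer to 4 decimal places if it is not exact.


Total processing time = 5 + 12 + 2 + 18 + 12 + 17 + 6 + 20 + 4 = 96
Number of machines = 3
Ideal balanced load = 96 / 3 = 32.0

32.0


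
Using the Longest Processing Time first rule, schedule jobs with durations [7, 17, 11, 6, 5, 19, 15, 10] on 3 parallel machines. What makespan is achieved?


Sort jobs in decreasing order (LPT): [19, 17, 15, 11, 10, 7, 6, 5]
Assign each job to the least loaded machine:
  Machine 1: jobs [19, 7, 6], load = 32
  Machine 2: jobs [17, 10], load = 27
  Machine 3: jobs [15, 11, 5], load = 31
Makespan = max load = 32

32


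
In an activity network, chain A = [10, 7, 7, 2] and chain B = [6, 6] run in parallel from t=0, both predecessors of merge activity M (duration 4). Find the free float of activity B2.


ES(B2) = sum of predecessors on chain B = 6
EF(B2) = ES + duration = 6 + 6 = 12
Successor of B2 is M. ES(M) = max(sum(A), sum(B)) = max(26, 12) = 26
Free float = ES(successor) - EF(current) = 26 - 12 = 14

14


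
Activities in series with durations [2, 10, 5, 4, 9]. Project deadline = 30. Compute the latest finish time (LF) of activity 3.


LF(activity 3) = deadline - sum of successor durations
Successors: activities 4 through 5 with durations [4, 9]
Sum of successor durations = 13
LF = 30 - 13 = 17

17


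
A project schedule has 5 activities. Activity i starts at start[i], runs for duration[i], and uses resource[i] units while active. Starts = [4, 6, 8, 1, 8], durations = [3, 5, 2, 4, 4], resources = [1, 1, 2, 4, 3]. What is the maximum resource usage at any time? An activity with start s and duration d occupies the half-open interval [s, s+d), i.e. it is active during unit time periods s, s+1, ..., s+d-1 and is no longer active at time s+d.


Each activity i is active on [start_i, start_i + duration_i).
Compute total resource usage per time slot:
  t=0: active resources = [], total = 0
  t=1: active resources = [4], total = 4
  t=2: active resources = [4], total = 4
  t=3: active resources = [4], total = 4
  t=4: active resources = [1, 4], total = 5
  t=5: active resources = [1], total = 1
  t=6: active resources = [1, 1], total = 2
  t=7: active resources = [1], total = 1
  t=8: active resources = [1, 2, 3], total = 6
  t=9: active resources = [1, 2, 3], total = 6
  t=10: active resources = [1, 3], total = 4
  t=11: active resources = [3], total = 3
Peak resource demand = 6

6


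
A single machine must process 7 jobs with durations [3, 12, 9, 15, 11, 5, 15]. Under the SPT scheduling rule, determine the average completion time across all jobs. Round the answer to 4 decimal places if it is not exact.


Sort jobs by processing time (SPT order): [3, 5, 9, 11, 12, 15, 15]
Compute completion times sequentially:
  Job 1: processing = 3, completes at 3
  Job 2: processing = 5, completes at 8
  Job 3: processing = 9, completes at 17
  Job 4: processing = 11, completes at 28
  Job 5: processing = 12, completes at 40
  Job 6: processing = 15, completes at 55
  Job 7: processing = 15, completes at 70
Sum of completion times = 221
Average completion time = 221/7 = 31.5714

31.5714


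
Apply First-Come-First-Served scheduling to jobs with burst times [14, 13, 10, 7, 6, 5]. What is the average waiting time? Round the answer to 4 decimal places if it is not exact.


FCFS order (as given): [14, 13, 10, 7, 6, 5]
Waiting times:
  Job 1: wait = 0
  Job 2: wait = 14
  Job 3: wait = 27
  Job 4: wait = 37
  Job 5: wait = 44
  Job 6: wait = 50
Sum of waiting times = 172
Average waiting time = 172/6 = 28.6667

28.6667


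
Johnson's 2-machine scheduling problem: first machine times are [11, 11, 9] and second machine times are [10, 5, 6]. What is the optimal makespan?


Apply Johnson's rule:
  Group 1 (a <= b): []
  Group 2 (a > b): [(1, 11, 10), (3, 9, 6), (2, 11, 5)]
Optimal job order: [1, 3, 2]
Schedule:
  Job 1: M1 done at 11, M2 done at 21
  Job 3: M1 done at 20, M2 done at 27
  Job 2: M1 done at 31, M2 done at 36
Makespan = 36

36


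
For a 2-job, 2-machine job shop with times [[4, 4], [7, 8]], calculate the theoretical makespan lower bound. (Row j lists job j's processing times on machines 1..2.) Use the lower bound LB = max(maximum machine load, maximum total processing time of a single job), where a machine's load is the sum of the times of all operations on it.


Machine loads:
  Machine 1: 4 + 7 = 11
  Machine 2: 4 + 8 = 12
Max machine load = 12
Job totals:
  Job 1: 8
  Job 2: 15
Max job total = 15
Lower bound = max(12, 15) = 15

15


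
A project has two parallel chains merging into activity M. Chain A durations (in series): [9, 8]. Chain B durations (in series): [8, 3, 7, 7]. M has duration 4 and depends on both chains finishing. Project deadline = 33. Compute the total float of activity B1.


Forward pass: ES(B1) = sum of predecessors on chain B = 0
EF = ES + duration = 0 + 8 = 8
Backward pass: LF(M) = deadline = 33; LS(M) = 33 - 4 = 29
LF(B1) = LS(M) - sum(successors on chain B) = 29 - 17 = 12
LS = LF - duration = 12 - 8 = 4
Total float = LS - ES = 4 - 0 = 4

4


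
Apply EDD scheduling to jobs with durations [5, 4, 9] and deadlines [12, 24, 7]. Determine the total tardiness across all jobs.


Sort by due date (EDD order): [(9, 7), (5, 12), (4, 24)]
Compute completion times and tardiness:
  Job 1: p=9, d=7, C=9, tardiness=max(0,9-7)=2
  Job 2: p=5, d=12, C=14, tardiness=max(0,14-12)=2
  Job 3: p=4, d=24, C=18, tardiness=max(0,18-24)=0
Total tardiness = 4

4


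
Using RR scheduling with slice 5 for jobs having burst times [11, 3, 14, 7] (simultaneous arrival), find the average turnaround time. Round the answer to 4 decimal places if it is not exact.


Time quantum = 5
Execution trace:
  J1 runs 5 units, time = 5
  J2 runs 3 units, time = 8
  J3 runs 5 units, time = 13
  J4 runs 5 units, time = 18
  J1 runs 5 units, time = 23
  J3 runs 5 units, time = 28
  J4 runs 2 units, time = 30
  J1 runs 1 units, time = 31
  J3 runs 4 units, time = 35
Finish times: [31, 8, 35, 30]
Average turnaround = 104/4 = 26.0

26.0


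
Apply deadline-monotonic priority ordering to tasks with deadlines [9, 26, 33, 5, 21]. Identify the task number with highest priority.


Sort tasks by relative deadline (ascending):
  Task 4: deadline = 5
  Task 1: deadline = 9
  Task 5: deadline = 21
  Task 2: deadline = 26
  Task 3: deadline = 33
Priority order (highest first): [4, 1, 5, 2, 3]
Highest priority task = 4

4


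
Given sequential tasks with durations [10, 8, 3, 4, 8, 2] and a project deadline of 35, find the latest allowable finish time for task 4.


LF(activity 4) = deadline - sum of successor durations
Successors: activities 5 through 6 with durations [8, 2]
Sum of successor durations = 10
LF = 35 - 10 = 25

25


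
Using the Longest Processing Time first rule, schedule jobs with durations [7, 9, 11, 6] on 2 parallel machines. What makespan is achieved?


Sort jobs in decreasing order (LPT): [11, 9, 7, 6]
Assign each job to the least loaded machine:
  Machine 1: jobs [11, 6], load = 17
  Machine 2: jobs [9, 7], load = 16
Makespan = max load = 17

17


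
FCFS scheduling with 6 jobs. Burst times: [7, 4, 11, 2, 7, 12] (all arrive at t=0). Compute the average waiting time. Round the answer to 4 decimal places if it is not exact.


FCFS order (as given): [7, 4, 11, 2, 7, 12]
Waiting times:
  Job 1: wait = 0
  Job 2: wait = 7
  Job 3: wait = 11
  Job 4: wait = 22
  Job 5: wait = 24
  Job 6: wait = 31
Sum of waiting times = 95
Average waiting time = 95/6 = 15.8333

15.8333


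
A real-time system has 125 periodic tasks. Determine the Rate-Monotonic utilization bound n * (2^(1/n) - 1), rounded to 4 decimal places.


Compute 2^(1/125) = 1.0055605804
Subtract 1: 1.0055605804 - 1 = 0.0055605804
Multiply by n: 125 * 0.0055605804 = 0.6950725500
Round to 4 dp: 0.6951

0.6951


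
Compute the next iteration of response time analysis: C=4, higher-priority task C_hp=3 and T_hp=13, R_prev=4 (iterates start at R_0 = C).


R_next = C + ceil(R_prev / T_hp) * C_hp
ceil(4 / 13) = ceil(0.3077) = 1
Interference = 1 * 3 = 3
R_next = 4 + 3 = 7

7


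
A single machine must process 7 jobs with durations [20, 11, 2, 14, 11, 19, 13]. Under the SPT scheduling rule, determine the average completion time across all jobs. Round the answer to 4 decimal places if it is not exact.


Sort jobs by processing time (SPT order): [2, 11, 11, 13, 14, 19, 20]
Compute completion times sequentially:
  Job 1: processing = 2, completes at 2
  Job 2: processing = 11, completes at 13
  Job 3: processing = 11, completes at 24
  Job 4: processing = 13, completes at 37
  Job 5: processing = 14, completes at 51
  Job 6: processing = 19, completes at 70
  Job 7: processing = 20, completes at 90
Sum of completion times = 287
Average completion time = 287/7 = 41.0

41.0


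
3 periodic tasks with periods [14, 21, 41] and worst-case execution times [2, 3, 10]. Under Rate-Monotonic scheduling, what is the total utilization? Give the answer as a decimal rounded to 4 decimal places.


Compute individual utilizations (exact fractions):
  Task 1: C/T = 2/14 = 1/7 (approx. 0.1429)
  Task 2: C/T = 3/21 = 1/7 (approx. 0.1429)
  Task 3: C/T = 10/41 (approx. 0.2439)
Total utilization U = 1/7 + 1/7 + 10/41 = 152/287
Rounded to 4 decimal places: U = 0.5296
RM (Liu & Layland) bound for 3 tasks = 0.779763; compare with U = 152/287 (approx. 0.529617)
U <= bound, so schedulable by RM sufficient condition.

0.5296


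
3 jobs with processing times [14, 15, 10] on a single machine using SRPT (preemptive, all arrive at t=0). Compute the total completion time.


Since all jobs arrive at t=0, SRPT equals SPT ordering.
SPT order: [10, 14, 15]
Completion times:
  Job 1: p=10, C=10
  Job 2: p=14, C=24
  Job 3: p=15, C=39
Total completion time = 10 + 24 + 39 = 73

73


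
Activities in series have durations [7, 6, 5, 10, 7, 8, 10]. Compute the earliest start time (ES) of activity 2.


Activity 2 starts after activities 1 through 1 complete.
Predecessor durations: [7]
ES = 7 = 7

7


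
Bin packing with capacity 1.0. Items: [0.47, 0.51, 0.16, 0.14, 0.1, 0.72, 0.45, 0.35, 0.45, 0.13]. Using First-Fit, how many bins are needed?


Place items sequentially using First-Fit:
  Item 0.47 -> new Bin 1
  Item 0.51 -> Bin 1 (now 0.98)
  Item 0.16 -> new Bin 2
  Item 0.14 -> Bin 2 (now 0.3)
  Item 0.1 -> Bin 2 (now 0.4)
  Item 0.72 -> new Bin 3
  Item 0.45 -> Bin 2 (now 0.85)
  Item 0.35 -> new Bin 4
  Item 0.45 -> Bin 4 (now 0.8)
  Item 0.13 -> Bin 2 (now 0.98)
Total bins used = 4

4


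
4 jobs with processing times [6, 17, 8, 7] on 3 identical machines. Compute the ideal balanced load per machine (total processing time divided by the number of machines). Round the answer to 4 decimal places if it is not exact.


Total processing time = 6 + 17 + 8 + 7 = 38
Number of machines = 3
Ideal balanced load = 38 / 3 = 12.6667

12.6667


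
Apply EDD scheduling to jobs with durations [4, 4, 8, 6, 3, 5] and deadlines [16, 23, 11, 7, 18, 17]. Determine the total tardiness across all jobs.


Sort by due date (EDD order): [(6, 7), (8, 11), (4, 16), (5, 17), (3, 18), (4, 23)]
Compute completion times and tardiness:
  Job 1: p=6, d=7, C=6, tardiness=max(0,6-7)=0
  Job 2: p=8, d=11, C=14, tardiness=max(0,14-11)=3
  Job 3: p=4, d=16, C=18, tardiness=max(0,18-16)=2
  Job 4: p=5, d=17, C=23, tardiness=max(0,23-17)=6
  Job 5: p=3, d=18, C=26, tardiness=max(0,26-18)=8
  Job 6: p=4, d=23, C=30, tardiness=max(0,30-23)=7
Total tardiness = 26

26


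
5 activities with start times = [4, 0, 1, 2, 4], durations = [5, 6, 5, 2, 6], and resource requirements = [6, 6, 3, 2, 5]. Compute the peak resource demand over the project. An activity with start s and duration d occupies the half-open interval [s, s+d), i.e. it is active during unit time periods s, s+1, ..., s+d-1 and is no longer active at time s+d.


Each activity i is active on [start_i, start_i + duration_i).
Compute total resource usage per time slot:
  t=0: active resources = [6], total = 6
  t=1: active resources = [6, 3], total = 9
  t=2: active resources = [6, 3, 2], total = 11
  t=3: active resources = [6, 3, 2], total = 11
  t=4: active resources = [6, 6, 3, 5], total = 20
  t=5: active resources = [6, 6, 3, 5], total = 20
  t=6: active resources = [6, 5], total = 11
  t=7: active resources = [6, 5], total = 11
  t=8: active resources = [6, 5], total = 11
  t=9: active resources = [5], total = 5
Peak resource demand = 20

20


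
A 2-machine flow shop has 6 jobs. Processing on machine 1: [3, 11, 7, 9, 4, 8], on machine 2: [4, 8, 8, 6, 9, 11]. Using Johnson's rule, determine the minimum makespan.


Apply Johnson's rule:
  Group 1 (a <= b): [(1, 3, 4), (5, 4, 9), (3, 7, 8), (6, 8, 11)]
  Group 2 (a > b): [(2, 11, 8), (4, 9, 6)]
Optimal job order: [1, 5, 3, 6, 2, 4]
Schedule:
  Job 1: M1 done at 3, M2 done at 7
  Job 5: M1 done at 7, M2 done at 16
  Job 3: M1 done at 14, M2 done at 24
  Job 6: M1 done at 22, M2 done at 35
  Job 2: M1 done at 33, M2 done at 43
  Job 4: M1 done at 42, M2 done at 49
Makespan = 49

49


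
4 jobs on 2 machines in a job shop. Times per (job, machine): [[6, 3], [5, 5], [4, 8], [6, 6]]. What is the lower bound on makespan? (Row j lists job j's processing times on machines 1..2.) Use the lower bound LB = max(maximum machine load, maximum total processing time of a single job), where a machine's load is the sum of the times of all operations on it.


Machine loads:
  Machine 1: 6 + 5 + 4 + 6 = 21
  Machine 2: 3 + 5 + 8 + 6 = 22
Max machine load = 22
Job totals:
  Job 1: 9
  Job 2: 10
  Job 3: 12
  Job 4: 12
Max job total = 12
Lower bound = max(22, 12) = 22

22


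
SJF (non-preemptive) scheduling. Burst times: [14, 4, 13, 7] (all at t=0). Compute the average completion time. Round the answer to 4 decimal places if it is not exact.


SJF order (ascending): [4, 7, 13, 14]
Completion times:
  Job 1: burst=4, C=4
  Job 2: burst=7, C=11
  Job 3: burst=13, C=24
  Job 4: burst=14, C=38
Average completion = 77/4 = 19.25

19.25


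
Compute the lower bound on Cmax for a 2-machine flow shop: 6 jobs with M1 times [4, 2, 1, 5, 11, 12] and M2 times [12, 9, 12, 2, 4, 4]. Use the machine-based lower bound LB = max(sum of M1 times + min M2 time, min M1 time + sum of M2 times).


LB1 = sum(M1 times) + min(M2 times) = 35 + 2 = 37
LB2 = min(M1 times) + sum(M2 times) = 1 + 43 = 44
Lower bound = max(LB1, LB2) = max(37, 44) = 44

44


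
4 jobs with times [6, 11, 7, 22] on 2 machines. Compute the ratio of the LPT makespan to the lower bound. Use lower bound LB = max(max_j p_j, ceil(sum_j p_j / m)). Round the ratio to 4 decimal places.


LPT order: [22, 11, 7, 6]
Machine loads after assignment: [22, 24]
LPT makespan = 24
Lower bound = max(max_job, ceil(total/2)) = max(22, 23) = 23
Ratio = 24 / 23 = 1.0435

1.0435


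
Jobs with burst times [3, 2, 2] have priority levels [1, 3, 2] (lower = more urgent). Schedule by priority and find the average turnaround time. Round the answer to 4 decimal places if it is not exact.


Sort by priority (ascending = highest first):
Order: [(1, 3), (2, 2), (3, 2)]
Completion times:
  Priority 1, burst=3, C=3
  Priority 2, burst=2, C=5
  Priority 3, burst=2, C=7
Average turnaround = 15/3 = 5.0

5.0


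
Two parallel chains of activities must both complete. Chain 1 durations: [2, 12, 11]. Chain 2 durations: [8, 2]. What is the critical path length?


Path A total = 2 + 12 + 11 = 25
Path B total = 8 + 2 = 10
Critical path = longest path = max(25, 10) = 25

25


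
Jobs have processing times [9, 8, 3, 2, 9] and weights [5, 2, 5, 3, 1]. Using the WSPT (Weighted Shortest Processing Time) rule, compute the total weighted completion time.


Compute p/w ratios and sort ascending (WSPT): [(3, 5), (2, 3), (9, 5), (8, 2), (9, 1)]
Compute weighted completion times:
  Job (p=3,w=5): C=3, w*C=5*3=15
  Job (p=2,w=3): C=5, w*C=3*5=15
  Job (p=9,w=5): C=14, w*C=5*14=70
  Job (p=8,w=2): C=22, w*C=2*22=44
  Job (p=9,w=1): C=31, w*C=1*31=31
Total weighted completion time = 175

175


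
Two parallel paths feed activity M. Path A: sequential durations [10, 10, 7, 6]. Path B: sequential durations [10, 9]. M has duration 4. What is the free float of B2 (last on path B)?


ES(B2) = sum of predecessors on chain B = 10
EF(B2) = ES + duration = 10 + 9 = 19
Successor of B2 is M. ES(M) = max(sum(A), sum(B)) = max(33, 19) = 33
Free float = ES(successor) - EF(current) = 33 - 19 = 14

14


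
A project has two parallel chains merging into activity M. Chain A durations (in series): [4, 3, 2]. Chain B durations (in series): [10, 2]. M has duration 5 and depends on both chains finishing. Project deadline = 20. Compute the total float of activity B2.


Forward pass: ES(B2) = sum of predecessors on chain B = 10
EF = ES + duration = 10 + 2 = 12
Backward pass: LF(M) = deadline = 20; LS(M) = 20 - 5 = 15
LF(B2) = LS(M) - sum(successors on chain B) = 15 - 0 = 15
LS = LF - duration = 15 - 2 = 13
Total float = LS - ES = 13 - 10 = 3

3


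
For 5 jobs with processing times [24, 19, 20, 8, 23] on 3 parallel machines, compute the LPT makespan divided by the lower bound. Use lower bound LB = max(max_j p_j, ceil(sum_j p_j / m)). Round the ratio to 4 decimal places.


LPT order: [24, 23, 20, 19, 8]
Machine loads after assignment: [24, 31, 39]
LPT makespan = 39
Lower bound = max(max_job, ceil(total/3)) = max(24, 32) = 32
Ratio = 39 / 32 = 1.2188

1.2188


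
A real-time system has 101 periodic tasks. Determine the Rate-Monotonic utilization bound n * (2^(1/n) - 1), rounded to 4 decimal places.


Compute 2^(1/101) = 1.0068864466
Subtract 1: 1.0068864466 - 1 = 0.0068864466
Multiply by n: 101 * 0.0068864466 = 0.6955311066
Round to 4 dp: 0.6955

0.6955


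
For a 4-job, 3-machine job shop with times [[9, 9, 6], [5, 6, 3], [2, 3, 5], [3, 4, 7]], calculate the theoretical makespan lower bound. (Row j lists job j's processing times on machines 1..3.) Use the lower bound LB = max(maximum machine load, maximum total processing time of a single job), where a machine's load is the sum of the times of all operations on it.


Machine loads:
  Machine 1: 9 + 5 + 2 + 3 = 19
  Machine 2: 9 + 6 + 3 + 4 = 22
  Machine 3: 6 + 3 + 5 + 7 = 21
Max machine load = 22
Job totals:
  Job 1: 24
  Job 2: 14
  Job 3: 10
  Job 4: 14
Max job total = 24
Lower bound = max(22, 24) = 24

24


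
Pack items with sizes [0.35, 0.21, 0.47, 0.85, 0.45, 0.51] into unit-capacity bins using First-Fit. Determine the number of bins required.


Place items sequentially using First-Fit:
  Item 0.35 -> new Bin 1
  Item 0.21 -> Bin 1 (now 0.56)
  Item 0.47 -> new Bin 2
  Item 0.85 -> new Bin 3
  Item 0.45 -> Bin 2 (now 0.92)
  Item 0.51 -> new Bin 4
Total bins used = 4

4


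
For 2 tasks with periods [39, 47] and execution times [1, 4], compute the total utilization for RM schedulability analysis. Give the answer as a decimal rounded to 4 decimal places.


Compute individual utilizations (exact fractions):
  Task 1: C/T = 1/39 (approx. 0.0256)
  Task 2: C/T = 4/47 (approx. 0.0851)
Total utilization U = 1/39 + 4/47 = 203/1833
Rounded to 4 decimal places: U = 0.1107
RM (Liu & Layland) bound for 2 tasks = 0.828427; compare with U = 203/1833 (approx. 0.110747)
U <= bound, so schedulable by RM sufficient condition.

0.1107


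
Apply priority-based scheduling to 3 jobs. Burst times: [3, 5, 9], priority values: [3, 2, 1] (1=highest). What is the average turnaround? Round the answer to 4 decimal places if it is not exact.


Sort by priority (ascending = highest first):
Order: [(1, 9), (2, 5), (3, 3)]
Completion times:
  Priority 1, burst=9, C=9
  Priority 2, burst=5, C=14
  Priority 3, burst=3, C=17
Average turnaround = 40/3 = 13.3333

13.3333


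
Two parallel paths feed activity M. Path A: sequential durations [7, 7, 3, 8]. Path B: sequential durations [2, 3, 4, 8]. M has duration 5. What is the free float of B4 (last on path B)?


ES(B4) = sum of predecessors on chain B = 9
EF(B4) = ES + duration = 9 + 8 = 17
Successor of B4 is M. ES(M) = max(sum(A), sum(B)) = max(25, 17) = 25
Free float = ES(successor) - EF(current) = 25 - 17 = 8

8


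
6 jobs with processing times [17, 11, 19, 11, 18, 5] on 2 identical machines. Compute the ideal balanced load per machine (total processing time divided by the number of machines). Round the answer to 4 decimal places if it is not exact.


Total processing time = 17 + 11 + 19 + 11 + 18 + 5 = 81
Number of machines = 2
Ideal balanced load = 81 / 2 = 40.5

40.5


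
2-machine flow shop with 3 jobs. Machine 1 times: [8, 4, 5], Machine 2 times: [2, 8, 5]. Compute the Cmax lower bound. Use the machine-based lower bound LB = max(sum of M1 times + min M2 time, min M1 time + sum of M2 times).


LB1 = sum(M1 times) + min(M2 times) = 17 + 2 = 19
LB2 = min(M1 times) + sum(M2 times) = 4 + 15 = 19
Lower bound = max(LB1, LB2) = max(19, 19) = 19

19


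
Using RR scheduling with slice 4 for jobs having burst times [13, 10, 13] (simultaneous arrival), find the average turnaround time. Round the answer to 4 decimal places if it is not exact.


Time quantum = 4
Execution trace:
  J1 runs 4 units, time = 4
  J2 runs 4 units, time = 8
  J3 runs 4 units, time = 12
  J1 runs 4 units, time = 16
  J2 runs 4 units, time = 20
  J3 runs 4 units, time = 24
  J1 runs 4 units, time = 28
  J2 runs 2 units, time = 30
  J3 runs 4 units, time = 34
  J1 runs 1 units, time = 35
  J3 runs 1 units, time = 36
Finish times: [35, 30, 36]
Average turnaround = 101/3 = 33.6667

33.6667


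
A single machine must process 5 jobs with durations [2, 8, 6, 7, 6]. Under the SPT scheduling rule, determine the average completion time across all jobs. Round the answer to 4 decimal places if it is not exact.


Sort jobs by processing time (SPT order): [2, 6, 6, 7, 8]
Compute completion times sequentially:
  Job 1: processing = 2, completes at 2
  Job 2: processing = 6, completes at 8
  Job 3: processing = 6, completes at 14
  Job 4: processing = 7, completes at 21
  Job 5: processing = 8, completes at 29
Sum of completion times = 74
Average completion time = 74/5 = 14.8

14.8


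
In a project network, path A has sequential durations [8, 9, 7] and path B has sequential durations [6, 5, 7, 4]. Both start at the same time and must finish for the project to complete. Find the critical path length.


Path A total = 8 + 9 + 7 = 24
Path B total = 6 + 5 + 7 + 4 = 22
Critical path = longest path = max(24, 22) = 24

24


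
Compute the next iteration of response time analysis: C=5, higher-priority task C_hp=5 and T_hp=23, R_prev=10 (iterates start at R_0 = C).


R_next = C + ceil(R_prev / T_hp) * C_hp
ceil(10 / 23) = ceil(0.4348) = 1
Interference = 1 * 5 = 5
R_next = 5 + 5 = 10
R_next = R_prev, so the iteration has converged (response time = 10).

10
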